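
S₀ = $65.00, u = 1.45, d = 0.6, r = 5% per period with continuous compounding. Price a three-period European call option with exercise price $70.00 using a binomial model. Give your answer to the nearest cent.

Risk-neutral probability p = (e^0.05 − 0.6)/(1.45 − 0.6) = 0.4513/0.8500 = 0.5309
Terminal stock prices: S_uuu = 198.2, S_uud = 82, S_udd = 33.93, S_ddd = 14.04
Terminal payoffs (S − K): max(128.2, 0) = 128.2, max(12, 0) = 12, max(-36.07, 0) = 0, max(-55.96, 0) = 0
Node uu (S = 136.7): V_uu = e^(−0.05)·[0.5309·128.1606 + 0.4691·11.9975] = 70.0764
Node ud (S = 56.55): V_ud = e^(−0.05)·[0.5309·11.9975 + 0.4691·0.0000] = 6.0589
Node dd (S = 23.4): V_dd = e^(−0.05)·[0.5309·0.0000 + 0.4691·0.0000] = 0.0000
Node u (S = 94.25): V_u = e^(−0.05)·[0.5309·70.0764 + 0.4691·6.0589] = 38.0932
Node d (S = 39): V_d = e^(−0.05)·[0.5309·6.0589 + 0.4691·0.0000] = 3.0598
Node 0 (S = 65): V_0 = e^(−0.05)·[0.5309·38.0932 + 0.4691·3.0598] = 20.6030

$20.60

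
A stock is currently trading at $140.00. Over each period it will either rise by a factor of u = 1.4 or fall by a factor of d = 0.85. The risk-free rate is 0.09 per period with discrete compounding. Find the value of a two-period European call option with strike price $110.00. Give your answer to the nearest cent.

$49.78

Risk-neutral probability p = (1 + 0.09 − 0.85)/(1.4 − 0.85) = 0.2400/0.5500 = 0.4364
Terminal stock prices: S_uu = 274.4, S_ud = 166.6, S_dd = 101.1
Terminal payoffs (S − K): max(164.4, 0) = 164.4, max(56.6, 0) = 56.6, max(-8.85, 0) = 0
Node u (S = 196): V_u = 1/1.09·[0.4364·164.4000 + 0.5636·56.6000] = 95.0826
Node d (S = 119): V_d = 1/1.09·[0.4364·56.6000 + 0.5636·0.0000] = 22.6589
Node 0 (S = 140): V_0 = 1/1.09·[0.4364·95.0826 + 0.5636·22.6589] = 49.7816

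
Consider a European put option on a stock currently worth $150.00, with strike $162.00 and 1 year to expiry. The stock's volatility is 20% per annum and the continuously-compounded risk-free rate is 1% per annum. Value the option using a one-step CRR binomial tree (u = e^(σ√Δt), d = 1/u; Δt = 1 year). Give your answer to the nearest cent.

CRR parameters: u = e^(σ√Δt) = e^(0.2·√1) = 1.2214, d = 1/u = 0.8187
Per-period rate: rΔt = 0.01·1 = 0.01, so R = e^0.01 = 1.0101
Risk-neutral probability p = (e^0.01 − 0.8187)/(1.2214 − 0.8187) = 0.1913/0.4027 = 0.4751
Terminal stock prices: S_u = 183.2, S_d = 122.8
Terminal payoffs (K − S): max(-21.21, 0) = 0, max(39.19, 0) = 39.19
Node 0 (S = 150): V_0 = e^(−0.01)·[0.4751·0.0000 + 0.5249·39.1904] = 20.3654

$20.37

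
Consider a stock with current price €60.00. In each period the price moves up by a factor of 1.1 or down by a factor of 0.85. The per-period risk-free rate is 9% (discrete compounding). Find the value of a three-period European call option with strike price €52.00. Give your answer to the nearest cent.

€19.86

Risk-neutral probability p = (1 + 0.09 − 0.85)/(1.1 − 0.85) = 0.2400/0.2500 = 0.9600
Terminal stock prices: S_uuu = 79.86, S_uud = 61.71, S_udd = 47.68, S_ddd = 36.85
Terminal payoffs (S − K): max(27.86, 0) = 27.86, max(9.71, 0) = 9.71, max(-4.315, 0) = 0, max(-15.15, 0) = 0
Node uu (S = 72.6): V_uu = 1/1.09·[0.9600·27.8600 + 0.0400·9.7100] = 24.8936
Node ud (S = 56.1): V_ud = 1/1.09·[0.9600·9.7100 + 0.0400·0.0000] = 8.5519
Node dd (S = 43.35): V_dd = 1/1.09·[0.9600·0.0000 + 0.0400·0.0000] = 0.0000
Node u (S = 66): V_u = 1/1.09·[0.9600·24.8936 + 0.0400·8.5519] = 22.2385
Node d (S = 51): V_d = 1/1.09·[0.9600·8.5519 + 0.0400·0.0000] = 7.5320
Node 0 (S = 60): V_0 = 1/1.09·[0.9600·22.2385 + 0.0400·7.5320] = 19.8626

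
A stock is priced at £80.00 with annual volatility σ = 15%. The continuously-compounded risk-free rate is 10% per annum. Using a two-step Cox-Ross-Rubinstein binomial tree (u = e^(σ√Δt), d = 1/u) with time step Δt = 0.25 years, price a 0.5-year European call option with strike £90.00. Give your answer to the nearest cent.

£1.18

CRR parameters: u = e^(σ√Δt) = e^(0.15·√0.25) = 1.0779, d = 1/u = 0.9277
Per-period rate: rΔt = 0.1·0.25 = 0.025, so R = e^0.025 = 1.0253
Risk-neutral probability p = (e^0.025 − 0.9277)/(1.0779 − 0.9277) = 0.0976/0.1501 = 0.6499
Terminal stock prices: S_uu = 92.95, S_ud = 80, S_dd = 68.86
Terminal payoffs (S − K): max(2.947, 0) = 2.947, max(-10, 0) = 0, max(-21.14, 0) = 0
Node u (S = 86.23): V_u = e^(−0.025)·[0.6499·2.9467 + 0.3501·0.0000] = 1.8677
Node d (S = 74.22): V_d = e^(−0.025)·[0.6499·0.0000 + 0.3501·0.0000] = 0.0000
Node 0 (S = 80): V_0 = e^(−0.025)·[0.6499·1.8677 + 0.3501·0.0000] = 1.1838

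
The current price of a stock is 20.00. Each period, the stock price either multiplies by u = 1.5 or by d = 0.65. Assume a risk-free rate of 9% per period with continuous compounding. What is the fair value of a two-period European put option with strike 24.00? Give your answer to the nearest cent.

Risk-neutral probability p = (e^0.09 − 0.65)/(1.5 − 0.65) = 0.4442/0.8500 = 0.5226
Terminal stock prices: S_uu = 45, S_ud = 19.5, S_dd = 8.45
Terminal payoffs (K − S): max(-21, 0) = 0, max(4.5, 0) = 4.5, max(15.55, 0) = 15.55
Node u (S = 30): V_u = e^(−0.09)·[0.5226·0.0000 + 0.4774·4.5000] = 1.9636
Node d (S = 13): V_d = e^(−0.09)·[0.5226·4.5000 + 0.4774·15.5500] = 8.9343
Node 0 (S = 20): V_0 = e^(−0.09)·[0.5226·1.9636 + 0.4774·8.9343] = 4.8363

4.84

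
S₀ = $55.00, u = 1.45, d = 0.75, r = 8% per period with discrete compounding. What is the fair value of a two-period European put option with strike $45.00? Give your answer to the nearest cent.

$3.37

Risk-neutral probability p = (1 + 0.08 − 0.75)/(1.45 − 0.75) = 0.3300/0.7000 = 0.4714
Terminal stock prices: S_uu = 115.6, S_ud = 59.81, S_dd = 30.94
Terminal payoffs (K − S): max(-70.64, 0) = 0, max(-14.81, 0) = 0, max(14.06, 0) = 14.06
Node u (S = 79.75): V_u = 1/1.08·[0.4714·0.0000 + 0.5286·0.0000] = 0.0000
Node d (S = 41.25): V_d = 1/1.08·[0.4714·0.0000 + 0.5286·14.0625] = 6.8824
Node 0 (S = 55): V_0 = 1/1.08·[0.4714·0.0000 + 0.5286·6.8824] = 3.3684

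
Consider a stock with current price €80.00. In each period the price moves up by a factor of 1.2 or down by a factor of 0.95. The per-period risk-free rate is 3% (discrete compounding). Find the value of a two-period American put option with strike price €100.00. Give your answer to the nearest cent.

€20.00

Risk-neutral probability p = (1 + 0.03 − 0.95)/(1.2 − 0.95) = 0.0800/0.2500 = 0.3200
Terminal stock prices: S_uu = 115.2, S_ud = 91.2, S_dd = 72.2
Terminal payoffs (K − S): max(-15.2, 0) = 0, max(8.8, 0) = 8.8, max(27.8, 0) = 27.8
Node u (S = 96): continuation = 1/1.03·[0.3200·0.0000 + 0.6800·8.8000] = 5.8097; exercise value = 4.0000 ≤ continuation, so V_u = 5.8097
Node d (S = 76): continuation = 1/1.03·[0.3200·8.8000 + 0.6800·27.8000] = 21.0874; exercise value = 24.0000 > continuation, so V_d = 24.0000 (exercise)
Node 0 (S = 80): continuation = 1/1.03·[0.3200·5.8097 + 0.6800·24.0000] = 17.6496; exercise value = 20.0000 > continuation, so V_0 = 20.0000 (exercise)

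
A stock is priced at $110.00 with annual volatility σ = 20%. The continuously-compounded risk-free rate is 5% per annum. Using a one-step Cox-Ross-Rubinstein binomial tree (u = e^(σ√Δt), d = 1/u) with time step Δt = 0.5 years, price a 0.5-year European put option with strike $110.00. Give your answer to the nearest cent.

CRR parameters: u = e^(σ√Δt) = e^(0.2·√0.5) = 1.1519, d = 1/u = 0.8681
Per-period rate: rΔt = 0.05·0.5 = 0.025, so R = e^0.025 = 1.0253
Risk-neutral probability p = (e^0.025 − 0.8681)/(1.1519 − 0.8681) = 0.1572/0.2838 = 0.5539
Terminal stock prices: S_u = 126.7, S_d = 95.49
Terminal payoffs (K − S): max(-16.71, 0) = 0, max(14.51, 0) = 14.51
Node 0 (S = 110): V_0 = e^(−0.025)·[0.5539·0.0000 + 0.4461·14.5064] = 6.3114

$6.31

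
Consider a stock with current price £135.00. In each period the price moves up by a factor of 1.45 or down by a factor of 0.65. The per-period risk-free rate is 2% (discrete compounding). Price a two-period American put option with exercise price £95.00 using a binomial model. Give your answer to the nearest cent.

Risk-neutral probability p = (1 + 0.02 − 0.65)/(1.45 − 0.65) = 0.3700/0.8000 = 0.4625
Terminal stock prices: S_uu = 283.8, S_ud = 127.2, S_dd = 57.04
Terminal payoffs (K − S): max(-188.8, 0) = 0, max(-32.24, 0) = 0, max(37.96, 0) = 37.96
Node u (S = 195.8): continuation = 1/1.02·[0.4625·0.0000 + 0.5375·0.0000] = 0.0000; exercise value = 0.0000 ≤ continuation, so V_u = 0.0000
Node d (S = 87.75): continuation = 1/1.02·[0.4625·0.0000 + 0.5375·37.9625] = 20.0047; exercise value = 7.2500 ≤ continuation, so V_d = 20.0047
Node 0 (S = 135): continuation = 1/1.02·[0.4625·0.0000 + 0.5375·20.0047] = 10.5417; exercise value = 0.0000 ≤ continuation, so V_0 = 10.5417

£10.54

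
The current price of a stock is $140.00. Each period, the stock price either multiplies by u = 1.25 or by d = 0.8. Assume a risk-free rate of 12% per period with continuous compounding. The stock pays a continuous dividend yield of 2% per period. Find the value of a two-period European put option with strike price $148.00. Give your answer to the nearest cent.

Per-period risk-free factor R = e^0.12 = 1.1275; dividend-adjusted growth = e^(0.12−0.02) = 1.1052.
Risk-neutral probability p = (1.1052 − 0.8)/(1.25 − 0.8) = 0.3052/0.4500 = 0.6782
Terminal stock prices: S_uu = 218.8, S_ud = 140, S_dd = 89.6
Terminal payoffs (K − S): max(-70.75, 0) = 0, max(8, 0) = 8, max(58.4, 0) = 58.4
Node u (S = 175): V_u = e^(−0.12)·[0.6782·0.0000 + 0.3218·8.0000] = 2.2836
Node d (S = 112): V_d = e^(−0.12)·[0.6782·8.0000 + 0.3218·58.4000] = 21.4820
Node 0 (S = 140): V_0 = e^(−0.12)·[0.6782·2.2836 + 0.3218·21.4820] = 7.5055

$7.51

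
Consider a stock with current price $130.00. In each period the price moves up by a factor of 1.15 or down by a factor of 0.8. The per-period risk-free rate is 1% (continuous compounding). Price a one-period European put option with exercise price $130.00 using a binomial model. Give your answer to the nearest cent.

Risk-neutral probability p = (e^0.01 − 0.8)/(1.15 − 0.8) = 0.2101/0.3500 = 0.6001
Terminal stock prices: S_u = 149.5, S_d = 104
Terminal payoffs (K − S): max(-19.5, 0) = 0, max(26, 0) = 26
Node 0 (S = 130): V_0 = e^(−0.01)·[0.6001·0.0000 + 0.3999·26.0000] = 10.2928

$10.29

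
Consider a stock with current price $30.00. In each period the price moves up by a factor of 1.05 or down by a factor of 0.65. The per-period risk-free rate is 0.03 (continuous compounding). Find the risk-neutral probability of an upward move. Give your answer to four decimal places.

p = 0.9511

Risk-neutral probability p = (e^0.03 − 0.65)/(1.05 − 0.65) = 0.3805/0.4000 = 0.9511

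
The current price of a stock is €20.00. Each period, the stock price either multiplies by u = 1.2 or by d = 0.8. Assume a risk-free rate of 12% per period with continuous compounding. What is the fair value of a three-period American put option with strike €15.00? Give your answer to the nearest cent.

€0.06

Risk-neutral probability p = (e^0.12 − 0.8)/(1.2 − 0.8) = 0.3275/0.4000 = 0.8187
Terminal stock prices: S_uuu = 34.56, S_uud = 23.04, S_udd = 15.36, S_ddd = 10.24
Terminal payoffs (K − S): max(-19.56, 0) = 0, max(-8.04, 0) = 0, max(-0.36, 0) = 0, max(4.76, 0) = 4.76
Node uu (S = 28.8): continuation = e^(−0.12)·[0.8187·0.0000 + 0.1813·0.0000] = 0.0000; exercise value = 0.0000 ≤ continuation, so V_uu = 0.0000
Node ud (S = 19.2): continuation = e^(−0.12)·[0.8187·0.0000 + 0.1813·0.0000] = 0.0000; exercise value = 0.0000 ≤ continuation, so V_ud = 0.0000
Node dd (S = 12.8): continuation = e^(−0.12)·[0.8187·0.0000 + 0.1813·4.7600] = 0.7652; exercise value = 2.2000 > continuation, so V_dd = 2.2000 (exercise)
Node u (S = 24): continuation = e^(−0.12)·[0.8187·0.0000 + 0.1813·0.0000] = 0.0000; exercise value = 0.0000 ≤ continuation, so V_u = 0.0000
Node d (S = 16): continuation = e^(−0.12)·[0.8187·0.0000 + 0.1813·2.2000] = 0.3537; exercise value = 0.0000 ≤ continuation, so V_d = 0.3537
Node 0 (S = 20): continuation = e^(−0.12)·[0.8187·0.0000 + 0.1813·0.3537] = 0.0569; exercise value = 0.0000 ≤ continuation, so V_0 = 0.0569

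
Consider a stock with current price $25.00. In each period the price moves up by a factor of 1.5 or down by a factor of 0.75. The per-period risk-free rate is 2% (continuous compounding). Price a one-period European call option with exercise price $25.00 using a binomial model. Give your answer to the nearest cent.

Risk-neutral probability p = (e^0.02 − 0.75)/(1.5 − 0.75) = 0.2702/0.7500 = 0.3603
Terminal stock prices: S_u = 37.5, S_d = 18.75
Terminal payoffs (S − K): max(12.5, 0) = 12.5, max(-6.25, 0) = 0
Node 0 (S = 25): V_0 = e^(−0.02)·[0.3603·12.5000 + 0.6397·0.0000] = 4.4142

$4.41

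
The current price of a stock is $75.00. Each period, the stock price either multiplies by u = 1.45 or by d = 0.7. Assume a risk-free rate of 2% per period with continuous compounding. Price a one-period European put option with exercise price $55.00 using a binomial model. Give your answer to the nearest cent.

$1.40

Risk-neutral probability p = (e^0.02 − 0.7)/(1.45 − 0.7) = 0.3202/0.7500 = 0.4269
Terminal stock prices: S_u = 108.8, S_d = 52.5
Terminal payoffs (K − S): max(-53.75, 0) = 0, max(2.5, 0) = 2.5
Node 0 (S = 75): V_0 = e^(−0.02)·[0.4269·0.0000 + 0.5731·2.5000] = 1.4043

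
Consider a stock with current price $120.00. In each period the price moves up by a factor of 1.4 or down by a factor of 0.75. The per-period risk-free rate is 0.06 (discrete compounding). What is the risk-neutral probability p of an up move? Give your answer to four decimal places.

Risk-neutral probability p = (1 + 0.06 − 0.75)/(1.4 − 0.75) = 0.3100/0.6500 = 0.4769

p = 0.4769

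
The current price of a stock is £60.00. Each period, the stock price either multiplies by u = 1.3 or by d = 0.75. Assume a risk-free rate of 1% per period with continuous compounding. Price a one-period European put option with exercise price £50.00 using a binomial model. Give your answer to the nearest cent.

Risk-neutral probability p = (e^0.01 − 0.75)/(1.3 − 0.75) = 0.2601/0.5500 = 0.4728
Terminal stock prices: S_u = 78, S_d = 45
Terminal payoffs (K − S): max(-28, 0) = 0, max(5, 0) = 5
Node 0 (S = 60): V_0 = e^(−0.01)·[0.4728·0.0000 + 0.5272·5.0000] = 2.6097

£2.61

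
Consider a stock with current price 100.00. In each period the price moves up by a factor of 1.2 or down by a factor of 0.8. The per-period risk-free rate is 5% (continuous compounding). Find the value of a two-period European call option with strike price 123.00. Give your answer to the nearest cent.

7.50

Risk-neutral probability p = (e^0.05 − 0.8)/(1.2 − 0.8) = 0.2513/0.4000 = 0.6282
Terminal stock prices: S_uu = 144, S_ud = 96, S_dd = 64
Terminal payoffs (S − K): max(21, 0) = 21, max(-27, 0) = 0, max(-59, 0) = 0
Node u (S = 120): V_u = e^(−0.05)·[0.6282·21.0000 + 0.3718·0.0000] = 12.5484
Node d (S = 80): V_d = e^(−0.05)·[0.6282·0.0000 + 0.3718·0.0000] = 0.0000
Node 0 (S = 100): V_0 = e^(−0.05)·[0.6282·12.5484 + 0.3718·0.0000] = 7.4982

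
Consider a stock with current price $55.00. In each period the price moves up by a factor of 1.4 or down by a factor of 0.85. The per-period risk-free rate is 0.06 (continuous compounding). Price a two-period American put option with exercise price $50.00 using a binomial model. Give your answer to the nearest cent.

$3.44

Risk-neutral probability p = (e^0.06 − 0.85)/(1.4 − 0.85) = 0.2118/0.5500 = 0.3852
Terminal stock prices: S_uu = 107.8, S_ud = 65.45, S_dd = 39.74
Terminal payoffs (K − S): max(-57.8, 0) = 0, max(-15.45, 0) = 0, max(10.26, 0) = 10.26
Node u (S = 77): continuation = e^(−0.06)·[0.3852·0.0000 + 0.6148·0.0000] = 0.0000; exercise value = 0.0000 ≤ continuation, so V_u = 0.0000
Node d (S = 46.75): continuation = e^(−0.06)·[0.3852·0.0000 + 0.6148·10.2625] = 5.9424; exercise value = 3.2500 ≤ continuation, so V_d = 5.9424
Node 0 (S = 55): continuation = e^(−0.06)·[0.3852·0.0000 + 0.6148·5.9424] = 3.4409; exercise value = 0.0000 ≤ continuation, so V_0 = 3.4409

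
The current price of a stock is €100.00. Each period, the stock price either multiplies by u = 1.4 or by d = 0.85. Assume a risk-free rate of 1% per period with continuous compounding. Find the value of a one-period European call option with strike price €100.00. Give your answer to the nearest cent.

€11.52

Risk-neutral probability p = (e^0.01 − 0.85)/(1.4 − 0.85) = 0.1601/0.5500 = 0.2910
Terminal stock prices: S_u = 140, S_d = 85
Terminal payoffs (S − K): max(40, 0) = 40, max(-15, 0) = 0
Node 0 (S = 100): V_0 = e^(−0.01)·[0.2910·40.0000 + 0.7090·0.0000] = 11.5242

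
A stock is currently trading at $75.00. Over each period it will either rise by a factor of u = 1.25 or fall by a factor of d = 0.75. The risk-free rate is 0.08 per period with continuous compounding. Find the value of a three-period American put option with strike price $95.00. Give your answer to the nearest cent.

Risk-neutral probability p = (e^0.08 − 0.75)/(1.25 − 0.75) = 0.3333/0.5000 = 0.6666
Terminal stock prices: S_uuu = 146.5, S_uud = 87.89, S_udd = 52.73, S_ddd = 31.64
Terminal payoffs (K − S): max(-51.48, 0) = 0, max(7.109, 0) = 7.109, max(42.27, 0) = 42.27, max(63.36, 0) = 63.36
Node uu (S = 117.2): continuation = e^(−0.08)·[0.6666·0.0000 + 0.3334·7.1094] = 2.1882; exercise value = 0.0000 ≤ continuation, so V_uu = 2.1882
Node ud (S = 70.31): continuation = e^(−0.08)·[0.6666·7.1094 + 0.3334·42.2656] = 17.3836; exercise value = 24.6875 > continuation, so V_ud = 24.6875 (exercise)
Node dd (S = 42.19): continuation = e^(−0.08)·[0.6666·42.2656 + 0.3334·63.3594] = 45.5086; exercise value = 52.8125 > continuation, so V_dd = 52.8125 (exercise)
Node u (S = 93.75): continuation = e^(−0.08)·[0.6666·2.1882 + 0.3334·24.6875] = 8.9450; exercise value = 1.2500 ≤ continuation, so V_u = 8.9450
Node d (S = 56.25): continuation = e^(−0.08)·[0.6666·24.6875 + 0.3334·52.8125] = 31.4461; exercise value = 38.7500 > continuation, so V_d = 38.7500 (exercise)
Node 0 (S = 75): continuation = e^(−0.08)·[0.6666·8.9450 + 0.3334·38.7500] = 17.4310; exercise value = 20.0000 > continuation, so V_0 = 20.0000 (exercise)

$20.00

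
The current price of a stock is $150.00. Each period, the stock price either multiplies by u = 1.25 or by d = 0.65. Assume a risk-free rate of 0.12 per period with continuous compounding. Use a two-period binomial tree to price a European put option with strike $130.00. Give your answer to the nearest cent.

$4.26

Risk-neutral probability p = (e^0.12 − 0.65)/(1.25 − 0.65) = 0.4775/0.6000 = 0.7958
Terminal stock prices: S_uu = 234.4, S_ud = 121.9, S_dd = 63.38
Terminal payoffs (K − S): max(-104.4, 0) = 0, max(8.125, 0) = 8.125, max(66.62, 0) = 66.62
Node u (S = 187.5): V_u = e^(−0.12)·[0.7958·0.0000 + 0.2042·8.1250] = 1.4713
Node d (S = 97.5): V_d = e^(−0.12)·[0.7958·8.1250 + 0.2042·66.6250] = 17.7997
Node 0 (S = 150): V_0 = e^(−0.12)·[0.7958·1.4713 + 0.2042·17.7997] = 4.2617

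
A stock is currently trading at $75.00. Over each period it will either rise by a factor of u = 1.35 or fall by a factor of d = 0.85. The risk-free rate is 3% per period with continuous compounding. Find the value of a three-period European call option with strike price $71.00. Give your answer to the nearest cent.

$16.06

Risk-neutral probability p = (e^0.03 − 0.85)/(1.35 − 0.85) = 0.1805/0.5000 = 0.3609
Terminal stock prices: S_uuu = 184.5, S_uud = 116.2, S_udd = 73.15, S_ddd = 46.06
Terminal payoffs (S − K): max(113.5, 0) = 113.5, max(45.18, 0) = 45.18, max(2.153, 0) = 2.153, max(-24.94, 0) = 0
Node uu (S = 136.7): V_uu = e^(−0.03)·[0.3609·113.5281 + 0.6391·45.1844] = 67.7859
Node ud (S = 86.06): V_ud = e^(−0.03)·[0.3609·45.1844 + 0.6391·2.1531] = 17.1609
Node dd (S = 54.19): V_dd = e^(−0.03)·[0.3609·2.1531 + 0.6391·0.0000] = 0.7541
Node u (S = 101.2): V_u = e^(−0.03)·[0.3609·67.7859 + 0.6391·17.1609] = 34.3847
Node d (S = 63.75): V_d = e^(−0.03)·[0.3609·17.1609 + 0.6391·0.7541] = 6.4782
Node 0 (S = 75): V_0 = e^(−0.03)·[0.3609·34.3847 + 0.6391·6.4782] = 16.0608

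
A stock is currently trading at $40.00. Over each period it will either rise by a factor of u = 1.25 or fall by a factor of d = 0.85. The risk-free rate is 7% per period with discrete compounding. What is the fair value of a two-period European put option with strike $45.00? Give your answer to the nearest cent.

$3.93

Risk-neutral probability p = (1 + 0.07 − 0.85)/(1.25 − 0.85) = 0.2200/0.4000 = 0.5500
Terminal stock prices: S_uu = 62.5, S_ud = 42.5, S_dd = 28.9
Terminal payoffs (K − S): max(-17.5, 0) = 0, max(2.5, 0) = 2.5, max(16.1, 0) = 16.1
Node u (S = 50): V_u = 1/1.07·[0.5500·0.0000 + 0.4500·2.5000] = 1.0514
Node d (S = 34): V_d = 1/1.07·[0.5500·2.5000 + 0.4500·16.1000] = 8.0561
Node 0 (S = 40): V_0 = 1/1.07·[0.5500·1.0514 + 0.4500·8.0561] = 3.9285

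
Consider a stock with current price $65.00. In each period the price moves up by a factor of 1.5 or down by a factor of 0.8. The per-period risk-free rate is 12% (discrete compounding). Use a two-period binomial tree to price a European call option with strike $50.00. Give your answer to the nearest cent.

$27.11

Risk-neutral probability p = (1 + 0.12 − 0.8)/(1.5 − 0.8) = 0.3200/0.7000 = 0.4571
Terminal stock prices: S_uu = 146.2, S_ud = 78, S_dd = 41.6
Terminal payoffs (S − K): max(96.25, 0) = 96.25, max(28, 0) = 28, max(-8.4, 0) = 0
Node u (S = 97.5): V_u = 1/1.12·[0.4571·96.2500 + 0.5429·28.0000] = 52.8571
Node d (S = 52): V_d = 1/1.12·[0.4571·28.0000 + 0.5429·0.0000] = 11.4286
Node 0 (S = 65): V_0 = 1/1.12·[0.4571·52.8571 + 0.5429·11.4286] = 27.1137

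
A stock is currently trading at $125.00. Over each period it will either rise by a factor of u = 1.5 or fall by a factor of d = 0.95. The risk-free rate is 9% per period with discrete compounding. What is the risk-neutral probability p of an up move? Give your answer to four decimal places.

p = 0.2545

Risk-neutral probability p = (1 + 0.09 − 0.95)/(1.5 − 0.95) = 0.1400/0.5500 = 0.2545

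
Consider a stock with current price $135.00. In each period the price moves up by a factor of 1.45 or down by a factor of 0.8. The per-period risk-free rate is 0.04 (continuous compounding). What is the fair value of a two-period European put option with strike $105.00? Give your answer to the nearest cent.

Risk-neutral probability p = (e^0.04 − 0.8)/(1.45 − 0.8) = 0.2408/0.6500 = 0.3705
Terminal stock prices: S_uu = 283.8, S_ud = 156.6, S_dd = 86.4
Terminal payoffs (K − S): max(-178.8, 0) = 0, max(-51.6, 0) = 0, max(18.6, 0) = 18.6
Node u (S = 195.8): V_u = e^(−0.04)·[0.3705·0.0000 + 0.6295·0.0000] = 0.0000
Node d (S = 108): V_d = e^(−0.04)·[0.3705·0.0000 + 0.6295·18.6000] = 11.2500
Node 0 (S = 135): V_0 = e^(−0.04)·[0.3705·0.0000 + 0.6295·11.2500] = 6.8044

$6.80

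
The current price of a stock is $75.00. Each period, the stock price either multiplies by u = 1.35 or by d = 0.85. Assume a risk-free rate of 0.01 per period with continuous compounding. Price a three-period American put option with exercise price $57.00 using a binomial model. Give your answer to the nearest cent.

$3.34

Risk-neutral probability p = (e^0.01 − 0.85)/(1.35 − 0.85) = 0.1601/0.5000 = 0.3201
Terminal stock prices: S_uuu = 184.5, S_uud = 116.2, S_udd = 73.15, S_ddd = 46.06
Terminal payoffs (K − S): max(-127.5, 0) = 0, max(-59.18, 0) = 0, max(-16.15, 0) = 0, max(10.94, 0) = 10.94
Node uu (S = 136.7): continuation = e^(−0.01)·[0.3201·0.0000 + 0.6799·0.0000] = 0.0000; exercise value = 0.0000 ≤ continuation, so V_uu = 0.0000
Node ud (S = 86.06): continuation = e^(−0.01)·[0.3201·0.0000 + 0.6799·0.0000] = 0.0000; exercise value = 0.0000 ≤ continuation, so V_ud = 0.0000
Node dd (S = 54.19): continuation = e^(−0.01)·[0.3201·0.0000 + 0.6799·10.9406] = 7.3645; exercise value = 2.8125 ≤ continuation, so V_dd = 7.3645
Node u (S = 101.2): continuation = e^(−0.01)·[0.3201·0.0000 + 0.6799·0.0000] = 0.0000; exercise value = 0.0000 ≤ continuation, so V_u = 0.0000
Node d (S = 63.75): continuation = e^(−0.01)·[0.3201·0.0000 + 0.6799·7.3645] = 4.9573; exercise value = 0.0000 ≤ continuation, so V_d = 4.9573
Node 0 (S = 75): continuation = e^(−0.01)·[0.3201·0.0000 + 0.6799·4.9573] = 3.3369; exercise value = 0.0000 ≤ continuation, so V_0 = 3.3369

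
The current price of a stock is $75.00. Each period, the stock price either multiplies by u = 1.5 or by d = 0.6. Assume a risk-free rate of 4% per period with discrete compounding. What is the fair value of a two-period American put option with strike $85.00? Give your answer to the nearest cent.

$23.70

Risk-neutral probability p = (1 + 0.04 − 0.6)/(1.5 − 0.6) = 0.4400/0.9000 = 0.4889
Terminal stock prices: S_uu = 168.8, S_ud = 67.5, S_dd = 27
Terminal payoffs (K − S): max(-83.75, 0) = 0, max(17.5, 0) = 17.5, max(58, 0) = 58
Node u (S = 112.5): continuation = 1/1.04·[0.4889·0.0000 + 0.5111·17.5000] = 8.6004; exercise value = 0.0000 ≤ continuation, so V_u = 8.6004
Node d (S = 45): continuation = 1/1.04·[0.4889·17.5000 + 0.5111·58.0000] = 36.7308; exercise value = 40.0000 > continuation, so V_d = 40.0000 (exercise)
Node 0 (S = 75): continuation = 1/1.04·[0.4889·8.6004 + 0.5111·40.0000] = 23.7011; exercise value = 10.0000 ≤ continuation, so V_0 = 23.7011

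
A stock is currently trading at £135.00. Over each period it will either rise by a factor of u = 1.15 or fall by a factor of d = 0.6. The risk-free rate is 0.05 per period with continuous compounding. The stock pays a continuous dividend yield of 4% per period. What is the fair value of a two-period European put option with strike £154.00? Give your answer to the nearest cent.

Per-period risk-free factor R = e^0.05 = 1.0513; dividend-adjusted growth = e^(0.05−0.04) = 1.0101.
Risk-neutral probability p = (1.0101 − 0.6)/(1.15 − 0.6) = 0.4101/0.5500 = 0.7455
Terminal stock prices: S_uu = 178.5, S_ud = 93.15, S_dd = 48.6
Terminal payoffs (K − S): max(-24.54, 0) = 0, max(60.85, 0) = 60.85, max(105.4, 0) = 105.4
Node u (S = 155.2): V_u = e^(−0.05)·[0.7455·0.0000 + 0.2545·60.8500] = 14.7284
Node d (S = 81): V_d = e^(−0.05)·[0.7455·60.8500 + 0.2545·105.4000] = 68.6654
Node 0 (S = 135): V_0 = e^(−0.05)·[0.7455·14.7284 + 0.2545·68.6654] = 27.0652

£27.07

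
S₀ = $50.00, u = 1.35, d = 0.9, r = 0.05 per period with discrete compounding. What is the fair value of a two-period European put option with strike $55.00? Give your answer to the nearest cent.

$5.85

Risk-neutral probability p = (1 + 0.05 − 0.9)/(1.35 − 0.9) = 0.1500/0.4500 = 0.3333
Terminal stock prices: S_uu = 91.13, S_ud = 60.75, S_dd = 40.5
Terminal payoffs (K − S): max(-36.13, 0) = 0, max(-5.75, 0) = 0, max(14.5, 0) = 14.5
Node u (S = 67.5): V_u = 1/1.05·[0.3333·0.0000 + 0.6667·0.0000] = 0.0000
Node d (S = 45): V_d = 1/1.05·[0.3333·0.0000 + 0.6667·14.5000] = 9.2063
Node 0 (S = 50): V_0 = 1/1.05·[0.3333·0.0000 + 0.6667·9.2063] = 5.8453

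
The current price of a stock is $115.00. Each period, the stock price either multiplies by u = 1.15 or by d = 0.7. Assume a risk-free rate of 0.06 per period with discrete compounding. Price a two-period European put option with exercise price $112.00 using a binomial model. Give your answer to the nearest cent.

$7.51

Risk-neutral probability p = (1 + 0.06 − 0.7)/(1.15 − 0.7) = 0.3600/0.4500 = 0.8000
Terminal stock prices: S_uu = 152.1, S_ud = 92.57, S_dd = 56.35
Terminal payoffs (K − S): max(-40.09, 0) = 0, max(19.43, 0) = 19.43, max(55.65, 0) = 55.65
Node u (S = 132.2): V_u = 1/1.06·[0.8000·0.0000 + 0.2000·19.4250] = 3.6651
Node d (S = 80.5): V_d = 1/1.06·[0.8000·19.4250 + 0.2000·55.6500] = 25.1604
Node 0 (S = 115): V_0 = 1/1.06·[0.8000·3.6651 + 0.2000·25.1604] = 7.5133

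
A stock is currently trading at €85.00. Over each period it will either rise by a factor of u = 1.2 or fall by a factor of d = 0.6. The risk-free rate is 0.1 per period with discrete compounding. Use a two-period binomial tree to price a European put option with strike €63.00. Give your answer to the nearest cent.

€1.16

Risk-neutral probability p = (1 + 0.1 − 0.6)/(1.2 − 0.6) = 0.5000/0.6000 = 0.8333
Terminal stock prices: S_uu = 122.4, S_ud = 61.2, S_dd = 30.6
Terminal payoffs (K − S): max(-59.4, 0) = 0, max(1.8, 0) = 1.8, max(32.4, 0) = 32.4
Node u (S = 102): V_u = 1/1.1·[0.8333·0.0000 + 0.1667·1.8000] = 0.2727
Node d (S = 51): V_d = 1/1.1·[0.8333·1.8000 + 0.1667·32.4000] = 6.2727
Node 0 (S = 85): V_0 = 1/1.1·[0.8333·0.2727 + 0.1667·6.2727] = 1.1570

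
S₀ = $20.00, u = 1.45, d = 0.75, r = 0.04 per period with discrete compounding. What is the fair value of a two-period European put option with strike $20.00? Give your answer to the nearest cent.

$2.78

Risk-neutral probability p = (1 + 0.04 − 0.75)/(1.45 − 0.75) = 0.2900/0.7000 = 0.4143
Terminal stock prices: S_uu = 42.05, S_ud = 21.75, S_dd = 11.25
Terminal payoffs (K − S): max(-22.05, 0) = 0, max(-1.75, 0) = 0, max(8.75, 0) = 8.75
Node u (S = 29): V_u = 1/1.04·[0.4143·0.0000 + 0.5857·0.0000] = 0.0000
Node d (S = 15): V_d = 1/1.04·[0.4143·0.0000 + 0.5857·8.7500] = 4.9279
Node 0 (S = 20): V_0 = 1/1.04·[0.4143·0.0000 + 0.5857·4.9279] = 2.7753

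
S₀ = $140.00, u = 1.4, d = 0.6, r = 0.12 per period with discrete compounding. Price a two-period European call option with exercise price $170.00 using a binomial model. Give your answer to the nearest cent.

$35.16

Risk-neutral probability p = (1 + 0.12 − 0.6)/(1.4 − 0.6) = 0.5200/0.8000 = 0.6500
Terminal stock prices: S_uu = 274.4, S_ud = 117.6, S_dd = 50.4
Terminal payoffs (S − K): max(104.4, 0) = 104.4, max(-52.4, 0) = 0, max(-119.6, 0) = 0
Node u (S = 196): V_u = 1/1.12·[0.6500·104.4000 + 0.3500·0.0000] = 60.5893
Node d (S = 84): V_d = 1/1.12·[0.6500·0.0000 + 0.3500·0.0000] = 0.0000
Node 0 (S = 140): V_0 = 1/1.12·[0.6500·60.5893 + 0.3500·0.0000] = 35.1634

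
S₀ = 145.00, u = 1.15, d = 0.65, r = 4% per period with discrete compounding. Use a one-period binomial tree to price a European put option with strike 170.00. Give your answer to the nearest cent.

18.46

Risk-neutral probability p = (1 + 0.04 − 0.65)/(1.15 − 0.65) = 0.3900/0.5000 = 0.7800
Terminal stock prices: S_u = 166.8, S_d = 94.25
Terminal payoffs (K − S): max(3.25, 0) = 3.25, max(75.75, 0) = 75.75
Node 0 (S = 145): V_0 = 1/1.04·[0.7800·3.2500 + 0.2200·75.7500] = 18.4615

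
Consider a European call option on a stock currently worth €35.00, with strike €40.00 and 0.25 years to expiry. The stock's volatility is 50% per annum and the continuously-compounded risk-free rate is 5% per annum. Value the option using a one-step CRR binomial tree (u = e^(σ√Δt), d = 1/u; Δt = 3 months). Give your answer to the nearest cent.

€2.26

CRR parameters: u = e^(σ√Δt) = e^(0.5·√0.25) = 1.2840, d = 1/u = 0.7788
Per-period rate: rΔt = 0.05·0.25 = 0.0125, so R = e^0.0125 = 1.0126
Risk-neutral probability p = (e^0.0125 − 0.7788)/(1.2840 − 0.7788) = 0.2338/0.5052 = 0.4627
Terminal stock prices: S_u = 44.94, S_d = 27.26
Terminal payoffs (S − K): max(4.941, 0) = 4.941, max(-12.74, 0) = 0
Node 0 (S = 35): V_0 = e^(−0.0125)·[0.4627·4.9409 + 0.5373·0.0000] = 2.2578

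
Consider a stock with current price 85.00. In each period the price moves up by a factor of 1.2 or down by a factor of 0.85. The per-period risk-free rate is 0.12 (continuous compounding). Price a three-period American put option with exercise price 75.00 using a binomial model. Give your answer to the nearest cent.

0.54

Risk-neutral probability p = (e^0.12 − 0.85)/(1.2 − 0.85) = 0.2775/0.3500 = 0.7928
Terminal stock prices: S_uuu = 146.9, S_uud = 104, S_udd = 73.69, S_ddd = 52.2
Terminal payoffs (K − S): max(-71.88, 0) = 0, max(-29.04, 0) = 0, max(1.305, 0) = 1.305, max(22.8, 0) = 22.8
Node uu (S = 122.4): continuation = e^(−0.12)·[0.7928·0.0000 + 0.2072·0.0000] = 0.0000; exercise value = 0.0000 ≤ continuation, so V_uu = 0.0000
Node ud (S = 86.7): continuation = e^(−0.12)·[0.7928·0.0000 + 0.2072·1.3050] = 0.2398; exercise value = 0.0000 ≤ continuation, so V_ud = 0.2398
Node dd (S = 61.41): continuation = e^(−0.12)·[0.7928·1.3050 + 0.2072·22.7994] = 5.1065; exercise value = 13.5875 > continuation, so V_dd = 13.5875 (exercise)
Node u (S = 102): continuation = e^(−0.12)·[0.7928·0.0000 + 0.2072·0.2398] = 0.0441; exercise value = 0.0000 ≤ continuation, so V_u = 0.0441
Node d (S = 72.25): continuation = e^(−0.12)·[0.7928·0.2398 + 0.2072·13.5875] = 2.6650; exercise value = 2.7500 > continuation, so V_d = 2.7500 (exercise)
Node 0 (S = 85): continuation = e^(−0.12)·[0.7928·0.0441 + 0.2072·2.7500] = 0.5362; exercise value = 0.0000 ≤ continuation, so V_0 = 0.5362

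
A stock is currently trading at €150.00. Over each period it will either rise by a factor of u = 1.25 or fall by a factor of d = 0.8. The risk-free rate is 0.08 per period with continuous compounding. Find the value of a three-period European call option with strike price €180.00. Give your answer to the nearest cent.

Risk-neutral probability p = (e^0.08 − 0.8)/(1.25 − 0.8) = 0.2833/0.4500 = 0.6295
Terminal stock prices: S_uuu = 293, S_uud = 187.5, S_udd = 120, S_ddd = 76.8
Terminal payoffs (S − K): max(113, 0) = 113, max(7.5, 0) = 7.5, max(-60, 0) = 0, max(-103.2, 0) = 0
Node uu (S = 234.4): V_uu = e^(−0.08)·[0.6295·112.9688 + 0.3705·7.5000] = 68.2141
Node ud (S = 150): V_ud = e^(−0.08)·[0.6295·7.5000 + 0.3705·0.0000] = 4.3584
Node dd (S = 96): V_dd = e^(−0.08)·[0.6295·0.0000 + 0.3705·0.0000] = 0.0000
Node u (S = 187.5): V_u = e^(−0.08)·[0.6295·68.2141 + 0.3705·4.3584] = 41.1315
Node d (S = 120): V_d = e^(−0.08)·[0.6295·4.3584 + 0.3705·0.0000] = 2.5328
Node 0 (S = 150): V_0 = e^(−0.08)·[0.6295·41.1315 + 0.3705·2.5328] = 24.7688

€24.77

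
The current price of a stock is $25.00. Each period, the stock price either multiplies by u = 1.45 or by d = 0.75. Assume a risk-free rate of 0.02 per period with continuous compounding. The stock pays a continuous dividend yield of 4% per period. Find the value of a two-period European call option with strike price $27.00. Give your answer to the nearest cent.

$2.74

Per-period risk-free factor R = e^0.02 = 1.0202; dividend-adjusted growth = e^(0.02−0.04) = 0.9802.
Risk-neutral probability p = (0.9802 − 0.75)/(1.45 − 0.75) = 0.2302/0.7000 = 0.3289
Terminal stock prices: S_uu = 52.56, S_ud = 27.19, S_dd = 14.06
Terminal payoffs (S − K): max(25.56, 0) = 25.56, max(0.1875, 0) = 0.1875, max(-12.94, 0) = 0
Node u (S = 36.25): V_u = e^(−0.02)·[0.3289·25.5625 + 0.6711·0.1875] = 8.3633
Node d (S = 18.75): V_d = e^(−0.02)·[0.3289·0.1875 + 0.6711·0.0000] = 0.0604
Node 0 (S = 25): V_0 = e^(−0.02)·[0.3289·8.3633 + 0.6711·0.0604] = 2.7356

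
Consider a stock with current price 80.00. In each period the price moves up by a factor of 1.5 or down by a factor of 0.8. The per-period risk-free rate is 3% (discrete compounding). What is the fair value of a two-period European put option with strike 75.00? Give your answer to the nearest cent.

10.11

Risk-neutral probability p = (1 + 0.03 − 0.8)/(1.5 − 0.8) = 0.2300/0.7000 = 0.3286
Terminal stock prices: S_uu = 180, S_ud = 96, S_dd = 51.2
Terminal payoffs (K − S): max(-105, 0) = 0, max(-21, 0) = 0, max(23.8, 0) = 23.8
Node u (S = 120): V_u = 1/1.03·[0.3286·0.0000 + 0.6714·0.0000] = 0.0000
Node d (S = 64): V_d = 1/1.03·[0.3286·0.0000 + 0.6714·23.8000] = 15.5146
Node 0 (S = 80): V_0 = 1/1.03·[0.3286·0.0000 + 0.6714·15.5146] = 10.1135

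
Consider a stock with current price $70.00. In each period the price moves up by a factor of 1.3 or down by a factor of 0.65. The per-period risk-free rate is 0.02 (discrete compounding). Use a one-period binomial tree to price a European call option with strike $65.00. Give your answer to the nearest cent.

Risk-neutral probability p = (1 + 0.02 − 0.65)/(1.3 − 0.65) = 0.3700/0.6500 = 0.5692
Terminal stock prices: S_u = 91, S_d = 45.5
Terminal payoffs (S − K): max(26, 0) = 26, max(-19.5, 0) = 0
Node 0 (S = 70): V_0 = 1/1.02·[0.5692·26.0000 + 0.4308·0.0000] = 14.5098

$14.51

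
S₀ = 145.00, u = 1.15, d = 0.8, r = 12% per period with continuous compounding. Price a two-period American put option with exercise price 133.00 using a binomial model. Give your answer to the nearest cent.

Risk-neutral probability p = (e^0.12 − 0.8)/(1.15 − 0.8) = 0.3275/0.3500 = 0.9357
Terminal stock prices: S_uu = 191.8, S_ud = 133.4, S_dd = 92.8
Terminal payoffs (K − S): max(-58.76, 0) = 0, max(-0.4, 0) = 0, max(40.2, 0) = 40.2
Node u (S = 166.8): continuation = e^(−0.12)·[0.9357·0.0000 + 0.0643·0.0000] = 0.0000; exercise value = 0.0000 ≤ continuation, so V_u = 0.0000
Node d (S = 116): continuation = e^(−0.12)·[0.9357·0.0000 + 0.0643·40.2000] = 2.2924; exercise value = 17.0000 > continuation, so V_d = 17.0000 (exercise)
Node 0 (S = 145): continuation = e^(−0.12)·[0.9357·0.0000 + 0.0643·17.0000] = 0.9694; exercise value = 0.0000 ≤ continuation, so V_0 = 0.9694

0.97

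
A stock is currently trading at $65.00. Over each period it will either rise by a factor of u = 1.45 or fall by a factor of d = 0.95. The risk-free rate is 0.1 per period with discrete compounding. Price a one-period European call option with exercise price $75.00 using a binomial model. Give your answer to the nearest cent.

Risk-neutral probability p = (1 + 0.1 − 0.95)/(1.45 − 0.95) = 0.1500/0.5000 = 0.3000
Terminal stock prices: S_u = 94.25, S_d = 61.75
Terminal payoffs (S − K): max(19.25, 0) = 19.25, max(-13.25, 0) = 0
Node 0 (S = 65): V_0 = 1/1.1·[0.3000·19.2500 + 0.7000·0.0000] = 5.2500

$5.25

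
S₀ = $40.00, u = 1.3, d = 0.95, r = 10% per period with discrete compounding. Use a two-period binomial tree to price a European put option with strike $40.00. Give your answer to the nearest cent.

$1.05

Risk-neutral probability p = (1 + 0.1 − 0.95)/(1.3 − 0.95) = 0.1500/0.3500 = 0.4286
Terminal stock prices: S_uu = 67.6, S_ud = 49.4, S_dd = 36.1
Terminal payoffs (K − S): max(-27.6, 0) = 0, max(-9.4, 0) = 0, max(3.9, 0) = 3.9
Node u (S = 52): V_u = 1/1.1·[0.4286·0.0000 + 0.5714·0.0000] = 0.0000
Node d (S = 38): V_d = 1/1.1·[0.4286·0.0000 + 0.5714·3.9000] = 2.0260
Node 0 (S = 40): V_0 = 1/1.1·[0.4286·0.0000 + 0.5714·2.0260] = 1.0525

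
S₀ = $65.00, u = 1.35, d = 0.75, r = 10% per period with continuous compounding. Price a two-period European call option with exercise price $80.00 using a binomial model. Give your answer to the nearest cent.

Risk-neutral probability p = (e^0.1 − 0.75)/(1.35 − 0.75) = 0.3552/0.6000 = 0.5920
Terminal stock prices: S_uu = 118.5, S_ud = 65.81, S_dd = 36.56
Terminal payoffs (S − K): max(38.46, 0) = 38.46, max(-14.19, 0) = 0, max(-43.44, 0) = 0
Node u (S = 87.75): V_u = e^(−0.1)·[0.5920·38.4625 + 0.4080·0.0000] = 20.6013
Node d (S = 48.75): V_d = e^(−0.1)·[0.5920·0.0000 + 0.4080·0.0000] = 0.0000
Node 0 (S = 65): V_0 = e^(−0.1)·[0.5920·20.6013 + 0.4080·0.0000] = 11.0345

$11.03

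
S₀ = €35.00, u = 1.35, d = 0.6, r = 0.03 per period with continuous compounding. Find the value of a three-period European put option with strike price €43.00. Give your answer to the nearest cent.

Risk-neutral probability p = (e^0.03 − 0.6)/(1.35 − 0.6) = 0.4305/0.7500 = 0.5739
Terminal stock prices: S_uuu = 86.11, S_uud = 38.27, S_udd = 17.01, S_ddd = 7.56
Terminal payoffs (K − S): max(-43.11, 0) = 0, max(4.727, 0) = 4.727, max(25.99, 0) = 25.99, max(35.44, 0) = 35.44
Node uu (S = 63.79): V_uu = e^(−0.03)·[0.5739·0.0000 + 0.4261·4.7275] = 1.9547
Node ud (S = 28.35): V_ud = e^(−0.03)·[0.5739·4.7275 + 0.4261·25.9900] = 13.3792
Node dd (S = 12.6): V_dd = e^(−0.03)·[0.5739·25.9900 + 0.4261·35.4400] = 29.1292
Node u (S = 47.25): V_u = e^(−0.03)·[0.5739·1.9547 + 0.4261·13.3792] = 6.6206
Node d (S = 21): V_d = e^(−0.03)·[0.5739·13.3792 + 0.4261·29.1292] = 19.4959
Node 0 (S = 35): V_0 = e^(−0.03)·[0.5739·6.6206 + 0.4261·19.4959] = 11.7484

€11.75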